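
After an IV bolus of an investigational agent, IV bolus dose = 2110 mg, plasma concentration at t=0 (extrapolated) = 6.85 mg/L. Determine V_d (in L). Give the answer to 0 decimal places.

Vd = Dose / C₀ = 2110 / 6.85 = 308.0 L

308 L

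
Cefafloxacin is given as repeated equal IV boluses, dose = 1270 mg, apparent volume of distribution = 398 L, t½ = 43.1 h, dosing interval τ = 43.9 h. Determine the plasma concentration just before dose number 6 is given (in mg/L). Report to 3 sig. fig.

3.02 mg/L

C₀ per dose = Dose / Vd = 1270 / 398 = 3.191 mg/L
k = ln2 / t½ = 0.693147 / 43.1 = 0.01608 h⁻¹
Fraction remaining after one interval: r = e^(−kτ) = e^(−0.01608 × 43.9) = 0.4937
Before dose 6, 5 doses have been given (aged 1τ, 2τ, 3τ, 4τ, 5τ).
C_trough = C₀ × (r + r² + … + r^5) = C₀ × r(1−r^5)/(1−r)
        = 3.191 × 0.4937 × (1 − 0.02933) / (1 − 0.4937) = 3.020 mg/L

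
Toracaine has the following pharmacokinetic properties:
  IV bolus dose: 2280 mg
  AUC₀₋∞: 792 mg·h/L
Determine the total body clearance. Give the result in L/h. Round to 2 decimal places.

CL = Dose / AUC = 2280 / 792 = 2.879 L/h

2.88 L/h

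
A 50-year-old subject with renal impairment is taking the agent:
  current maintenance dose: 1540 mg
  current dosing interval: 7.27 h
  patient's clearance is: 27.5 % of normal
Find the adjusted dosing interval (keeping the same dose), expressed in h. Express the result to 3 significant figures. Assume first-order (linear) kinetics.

26.4 h

To keep the same average steady-state level, dosing rate must scale with clearance.
CL ratio = 27.5 / 100 = 0.2750
New interval (same dose) = 7.27 / 0.2750 = 26.44 h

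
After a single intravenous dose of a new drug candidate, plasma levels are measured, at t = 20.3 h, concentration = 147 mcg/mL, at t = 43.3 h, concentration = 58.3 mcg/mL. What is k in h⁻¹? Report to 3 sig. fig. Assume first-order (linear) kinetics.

k = ln(C₁/C₂) / (t₂ − t₁) = ln(147/58.3) / (43.3 − 20.3)
  = 0.9248 / 23.00 = 0.04021 h⁻¹

0.0402 h⁻¹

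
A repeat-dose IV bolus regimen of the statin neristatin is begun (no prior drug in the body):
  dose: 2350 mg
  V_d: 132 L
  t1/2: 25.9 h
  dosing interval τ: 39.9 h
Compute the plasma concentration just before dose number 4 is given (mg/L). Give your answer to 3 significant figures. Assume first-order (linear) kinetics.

C₀ per dose = Dose / Vd = 2350 / 132 = 17.80 mg/L
k = ln2 / t½ = 0.693147 / 25.9 = 0.02676 h⁻¹
Fraction remaining after one interval: r = e^(−kτ) = e^(−0.02676 × 39.9) = 0.3438
Before dose 4, 3 doses have been given (aged 1τ, 2τ, 3τ).
C_trough = C₀ × (r + r² + … + r^3) = C₀ × r(1−r^3)/(1−r)
        = 17.80 × 0.3438 × (1 − 0.04064) / (1 − 0.3438) = 8.947 mg/L

8.95 mg/L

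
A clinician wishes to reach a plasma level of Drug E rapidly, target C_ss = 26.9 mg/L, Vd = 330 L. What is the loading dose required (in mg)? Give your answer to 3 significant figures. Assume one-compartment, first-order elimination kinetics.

8880 mg

LD = Css × Vd = 26.9 × 330 = 8877 mg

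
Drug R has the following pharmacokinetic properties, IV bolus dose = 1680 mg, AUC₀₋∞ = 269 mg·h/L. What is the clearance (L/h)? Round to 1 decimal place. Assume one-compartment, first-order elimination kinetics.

6.2 L/h

CL = Dose / AUC = 1680 / 269 = 6.245 L/h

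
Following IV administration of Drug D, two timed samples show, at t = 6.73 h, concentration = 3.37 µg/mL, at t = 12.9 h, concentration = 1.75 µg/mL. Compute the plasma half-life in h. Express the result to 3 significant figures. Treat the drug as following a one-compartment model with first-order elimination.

6.53 h

k = ln(C₁/C₂) / (t₂ − t₁) = ln(3.37/1.75) / (12.9 − 6.73)
  = 0.6553 / 6.170 = 0.1062 h⁻¹
t½ = ln2 / k = 0.693147 / 0.1062 = 6.527 h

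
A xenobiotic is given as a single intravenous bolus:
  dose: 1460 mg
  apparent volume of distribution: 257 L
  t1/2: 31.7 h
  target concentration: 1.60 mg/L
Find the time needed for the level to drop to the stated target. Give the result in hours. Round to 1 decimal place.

57.9 h

C₀ = Dose / Vd = 1460 / 257 = 5.681 mg/L
k = ln2 / t½ = 0.693147 / 31.7 = 0.02187 h⁻¹
t = ln(C₀ / C) / k = ln(5.681 / 1.60) / 0.02187
  = ln(3.551) / 0.02187 = 1.267 / 0.02187 = 57.93 h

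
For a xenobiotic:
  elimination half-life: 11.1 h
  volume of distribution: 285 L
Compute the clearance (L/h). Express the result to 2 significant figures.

k = ln2 / t½ = 0.693147 / 11.1 = 0.06245 h⁻¹
CL = k × Vd = 0.06245 × 285 = 17.80 L/h

18 L/h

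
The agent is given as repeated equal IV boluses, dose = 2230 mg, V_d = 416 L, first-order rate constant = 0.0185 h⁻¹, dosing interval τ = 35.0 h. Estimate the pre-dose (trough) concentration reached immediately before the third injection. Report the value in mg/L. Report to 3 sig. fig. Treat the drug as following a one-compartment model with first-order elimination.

4.27 mg/L

C₀ per dose = Dose / Vd = 2230 / 416 = 5.361 mg/L
Fraction remaining after one interval: r = e^(−kτ) = e^(−0.01850 × 35.0) = 0.5234
Before dose 3, 2 doses have been given (aged 1τ, 2τ).
C_trough = C₀ × (r + r²) = 5.361 × (0.5234 + 0.2739) = 4.274 mg/L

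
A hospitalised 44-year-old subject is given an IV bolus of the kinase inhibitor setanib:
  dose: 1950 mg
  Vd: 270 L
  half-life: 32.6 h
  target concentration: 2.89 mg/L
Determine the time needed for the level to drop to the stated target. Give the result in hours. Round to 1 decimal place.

C₀ = Dose / Vd = 1950 / 270 = 7.222 mg/L
k = ln2 / t½ = 0.693147 / 32.6 = 0.02126 h⁻¹
t = ln(C₀ / C) / k = ln(7.222 / 2.89) / 0.02126
  = ln(2.499) / 0.02126 = 0.9159 / 0.02126 = 43.08 h

43.1 h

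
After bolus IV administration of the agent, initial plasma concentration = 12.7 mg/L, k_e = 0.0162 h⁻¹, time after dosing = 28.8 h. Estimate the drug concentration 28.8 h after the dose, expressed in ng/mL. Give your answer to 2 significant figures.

8000 ng/mL

C = C₀ · e^(−k·t) = 12.70 × e^(−0.01620 × 28.8)
  = 12.70 × 0.6272 = 7.965 mg/L
Convert: 7.965 mg/L × 1000 = 7965 ng/mL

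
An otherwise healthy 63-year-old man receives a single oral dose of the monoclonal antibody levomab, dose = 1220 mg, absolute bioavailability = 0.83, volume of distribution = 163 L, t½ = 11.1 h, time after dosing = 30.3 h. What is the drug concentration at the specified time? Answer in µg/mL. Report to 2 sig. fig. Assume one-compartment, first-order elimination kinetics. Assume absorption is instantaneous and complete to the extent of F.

0.94 µg/mL

Amount reaching circulation = F × Dose = 0.83 × 1220 = 1013 mg
C₀ = F·Dose / Vd = 1013 / 163 = 6.215 mg/L
k = ln2 / t½ = 0.693147 / 11.1 = 0.06245 h⁻¹
C = C₀ · e^(−k·t) = 6.215 × e^(−0.06245 × 30.3)
  = 6.215 × 0.1507 = 0.9366 mg/L
(0.9366 mg/L = 0.9366 µg/mL)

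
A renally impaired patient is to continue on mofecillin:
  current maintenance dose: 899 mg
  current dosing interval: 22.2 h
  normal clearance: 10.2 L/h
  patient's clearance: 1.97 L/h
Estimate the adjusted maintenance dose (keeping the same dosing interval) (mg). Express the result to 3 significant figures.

174 mg

To keep the same average steady-state level, dosing rate must scale with clearance.
CL ratio = 1.97 / 10.2 = 0.1931
New dose (same interval) = 899 × 0.1931 = 173.6 mg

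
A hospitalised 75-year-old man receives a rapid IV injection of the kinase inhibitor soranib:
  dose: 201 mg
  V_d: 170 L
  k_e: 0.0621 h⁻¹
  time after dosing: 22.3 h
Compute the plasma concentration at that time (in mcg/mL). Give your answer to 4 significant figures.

0.2960 mcg/mL

C₀ = Dose / Vd = 201.0 / 170 = 1.182 mg/L
C = C₀ · e^(−k·t) = 1.182 × e^(−0.06210 × 22.3)
  = 1.182 × 0.2504 = 0.2960 mg/L
(0.2960 mg/L = 0.2960 mcg/mL)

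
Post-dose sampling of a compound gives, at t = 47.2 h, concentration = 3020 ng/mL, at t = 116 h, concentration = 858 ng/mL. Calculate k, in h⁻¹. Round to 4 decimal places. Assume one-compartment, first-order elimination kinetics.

0.0183 h⁻¹

k = ln(C₁/C₂) / (t₂ − t₁) = ln(3020/858) / (116 − 47.2)
  = 1.258 / 68.80 = 0.01828 h⁻¹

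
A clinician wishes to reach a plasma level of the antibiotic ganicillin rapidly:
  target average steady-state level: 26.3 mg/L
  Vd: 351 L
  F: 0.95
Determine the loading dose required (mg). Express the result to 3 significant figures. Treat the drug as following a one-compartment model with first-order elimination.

9720 mg

LD = Css × Vd / F = 26.3 × 351 / 0.95 = 9717 mg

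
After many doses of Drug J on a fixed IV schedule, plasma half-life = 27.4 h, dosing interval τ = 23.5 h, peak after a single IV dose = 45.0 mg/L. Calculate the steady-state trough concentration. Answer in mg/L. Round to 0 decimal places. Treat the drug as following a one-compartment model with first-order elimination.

k = ln2 / t½ = 0.693147 / 27.4 = 0.02530 h⁻¹
e^(−kτ) = e^(−0.02530 × 23.5) = 0.5518
Accumulation ratio R = 1 / (1 − e^(−kτ)) = 1 / (1 − 0.5518) = 2.231
Steady-state trough = C₀ × R × e^(−kτ) = 45.0 × 2.231 × 0.5518 = 55.40 mg/L

55 mg/L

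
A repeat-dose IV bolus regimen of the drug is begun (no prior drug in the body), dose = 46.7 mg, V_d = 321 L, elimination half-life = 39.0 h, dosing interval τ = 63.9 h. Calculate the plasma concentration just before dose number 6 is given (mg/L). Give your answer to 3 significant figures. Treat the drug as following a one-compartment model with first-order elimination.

0.0686 mg/L

C₀ per dose = Dose / Vd = 46.7 / 321 = 0.1455 mg/L
k = ln2 / t½ = 0.693147 / 39.0 = 0.01777 h⁻¹
Fraction remaining after one interval: r = e^(−kτ) = e^(−0.01777 × 63.9) = 0.3213
Before dose 6, 5 doses have been given (aged 1τ, 2τ, 3τ, 4τ, 5τ).
C_trough = C₀ × (r + r² + … + r^5) = C₀ × r(1−r^5)/(1−r)
        = 0.1455 × 0.3213 × (1 − 0.003424) / (1 − 0.3213) = 0.06864 mg/L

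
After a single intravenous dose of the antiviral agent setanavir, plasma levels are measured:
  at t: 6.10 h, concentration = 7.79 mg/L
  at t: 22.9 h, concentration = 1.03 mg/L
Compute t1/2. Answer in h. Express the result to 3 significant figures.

k = ln(C₁/C₂) / (t₂ − t₁) = ln(7.79/1.03) / (22.9 − 6.10)
  = 2.023 / 16.80 = 0.1204 h⁻¹
t½ = ln2 / k = 0.693147 / 0.1204 = 5.757 h

5.76 h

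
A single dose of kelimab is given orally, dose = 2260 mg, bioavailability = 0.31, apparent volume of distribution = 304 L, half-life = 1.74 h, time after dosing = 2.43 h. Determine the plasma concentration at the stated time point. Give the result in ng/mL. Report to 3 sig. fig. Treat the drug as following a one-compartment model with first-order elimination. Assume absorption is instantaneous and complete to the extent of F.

Amount reaching circulation = F × Dose = 0.31 × 2260 = 700.6 mg
C₀ = F·Dose / Vd = 700.6 / 304 = 2.305 mg/L
k = ln2 / t½ = 0.693147 / 1.74 = 0.3984 h⁻¹
C = C₀ · e^(−k·t) = 2.305 × e^(−0.3984 × 2.43)
  = 2.305 × 0.3798 = 0.8754 mg/L
Convert: 0.8754 mg/L × 1000 = 875.4 ng/mL

875 ng/mL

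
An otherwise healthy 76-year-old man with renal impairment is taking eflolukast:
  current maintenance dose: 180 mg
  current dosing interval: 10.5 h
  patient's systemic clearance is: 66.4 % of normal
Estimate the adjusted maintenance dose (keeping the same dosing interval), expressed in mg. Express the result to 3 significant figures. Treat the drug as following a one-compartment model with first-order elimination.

120 mg

To keep the same average steady-state level, dosing rate must scale with clearance.
CL ratio = 66.4 / 100 = 0.6640
New dose (same interval) = 180 × 0.6640 = 119.5 mg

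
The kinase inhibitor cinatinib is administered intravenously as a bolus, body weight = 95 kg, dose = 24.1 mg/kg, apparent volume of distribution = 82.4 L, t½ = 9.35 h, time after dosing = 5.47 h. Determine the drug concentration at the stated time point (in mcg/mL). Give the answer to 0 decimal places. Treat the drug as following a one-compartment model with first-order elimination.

Total dose = 24.1 × 95 = 2290 mg
C₀ = Dose / Vd = 2290 / 82.4 = 27.79 mg/L
k = ln2 / t½ = 0.693147 / 9.35 = 0.07413 h⁻¹
C = C₀ · e^(−k·t) = 27.79 × e^(−0.07413 × 5.47)
  = 27.79 × 0.6666 = 18.52 mg/L
(18.52 mg/L = 18.52 mcg/mL)

19 mcg/mL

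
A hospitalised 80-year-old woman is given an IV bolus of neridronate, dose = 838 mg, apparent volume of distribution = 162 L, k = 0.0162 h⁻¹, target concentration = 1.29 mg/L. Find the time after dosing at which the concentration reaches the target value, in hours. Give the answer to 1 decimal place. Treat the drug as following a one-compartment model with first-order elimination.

C₀ = Dose / Vd = 838.0 / 162 = 5.173 mg/L
t = ln(C₀ / C) / k = ln(5.173 / 1.29) / 0.01620
  = ln(4.010) / 0.01620 = 1.389 / 0.01620 = 85.74 h

85.7 h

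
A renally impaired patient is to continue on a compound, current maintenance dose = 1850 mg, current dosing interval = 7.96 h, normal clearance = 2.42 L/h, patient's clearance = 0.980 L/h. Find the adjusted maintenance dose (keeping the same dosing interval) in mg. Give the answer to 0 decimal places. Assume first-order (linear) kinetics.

To keep the same average steady-state level, dosing rate must scale with clearance.
CL ratio = 0.980 / 2.42 = 0.4050
New dose (same interval) = 1850 × 0.4050 = 749.3 mg

749 mg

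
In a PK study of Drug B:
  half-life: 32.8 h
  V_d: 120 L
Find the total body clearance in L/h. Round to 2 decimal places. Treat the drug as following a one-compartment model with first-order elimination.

k = ln2 / t½ = 0.693147 / 32.8 = 0.02113 h⁻¹
CL = k × Vd = 0.02113 × 120 = 2.536 L/h

2.54 L/h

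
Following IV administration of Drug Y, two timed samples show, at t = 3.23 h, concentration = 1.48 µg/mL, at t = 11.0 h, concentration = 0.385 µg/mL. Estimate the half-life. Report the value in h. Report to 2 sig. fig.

k = ln(C₁/C₂) / (t₂ − t₁) = ln(1.48/0.385) / (11.0 − 3.23)
  = 1.347 / 7.770 = 0.1734 h⁻¹
t½ = ln2 / k = 0.693147 / 0.1734 = 3.997 h

4.0 h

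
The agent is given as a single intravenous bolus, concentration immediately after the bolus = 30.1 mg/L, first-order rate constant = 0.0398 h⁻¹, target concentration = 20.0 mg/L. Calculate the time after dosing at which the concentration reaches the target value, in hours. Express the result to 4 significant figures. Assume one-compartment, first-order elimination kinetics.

10.27 h

t = ln(C₀ / C) / k = ln(30.10 / 20.0) / 0.03980
  = ln(1.505) / 0.03980 = 0.4088 / 0.03980 = 10.27 h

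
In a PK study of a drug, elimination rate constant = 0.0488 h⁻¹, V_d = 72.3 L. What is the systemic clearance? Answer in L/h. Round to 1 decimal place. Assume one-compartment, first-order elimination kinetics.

3.5 L/h

CL = k × Vd = 0.0488 × 72.3 = 3.528 L/h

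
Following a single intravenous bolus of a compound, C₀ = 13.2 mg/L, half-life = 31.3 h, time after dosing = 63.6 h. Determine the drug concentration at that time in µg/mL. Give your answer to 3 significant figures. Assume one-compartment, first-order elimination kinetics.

k = ln2 / t½ = 0.693147 / 31.3 = 0.02215 h⁻¹
C = C₀ · e^(−k·t) = 13.20 × e^(−0.02215 × 63.6)
  = 13.20 × 0.2445 = 3.227 mg/L
(3.227 mg/L = 3.227 µg/mL)

3.23 µg/mL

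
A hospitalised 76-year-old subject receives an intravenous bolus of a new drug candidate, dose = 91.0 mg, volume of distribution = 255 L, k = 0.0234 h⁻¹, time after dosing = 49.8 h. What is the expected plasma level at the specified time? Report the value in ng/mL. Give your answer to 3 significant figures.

111 ng/mL

C₀ = Dose / Vd = 91.00 / 255 = 0.3569 mg/L
C = C₀ · e^(−k·t) = 0.3569 × e^(−0.02340 × 49.8)
  = 0.3569 × 0.3118 = 0.1113 mg/L
Convert: 0.1113 mg/L × 1000 = 111.3 ng/mL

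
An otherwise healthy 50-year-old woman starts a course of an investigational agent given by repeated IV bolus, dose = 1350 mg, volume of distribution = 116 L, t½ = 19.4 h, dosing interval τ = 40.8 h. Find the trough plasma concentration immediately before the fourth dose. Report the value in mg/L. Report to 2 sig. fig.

3.5 mg/L

C₀ per dose = Dose / Vd = 1350 / 116 = 11.64 mg/L
k = ln2 / t½ = 0.693147 / 19.4 = 0.03573 h⁻¹
Fraction remaining after one interval: r = e^(−kτ) = e^(−0.03573 × 40.8) = 0.2328
Before dose 4, 3 doses have been given (aged 1τ, 2τ, 3τ).
C_trough = C₀ × (r + r² + … + r^3) = C₀ × r(1−r^3)/(1−r)
        = 11.64 × 0.2328 × (1 − 0.01262) / (1 − 0.2328) = 3.487 mg/L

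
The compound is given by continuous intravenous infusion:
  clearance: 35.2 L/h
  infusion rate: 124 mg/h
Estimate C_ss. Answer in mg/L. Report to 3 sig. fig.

3.52 mg/L

At steady state Css = R₀ / CL = 124 / 35.20 = 3.523 mg/L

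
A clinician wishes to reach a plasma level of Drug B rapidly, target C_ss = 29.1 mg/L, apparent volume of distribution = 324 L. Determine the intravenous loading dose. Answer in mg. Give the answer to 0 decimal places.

LD = Css × Vd = 29.1 × 324 = 9428 mg

9428 mg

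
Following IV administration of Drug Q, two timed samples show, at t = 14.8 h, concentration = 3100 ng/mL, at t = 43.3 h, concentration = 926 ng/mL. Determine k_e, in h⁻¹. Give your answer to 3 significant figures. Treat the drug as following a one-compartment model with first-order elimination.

0.0424 h⁻¹

k = ln(C₁/C₂) / (t₂ − t₁) = ln(3100/926) / (43.3 − 14.8)
  = 1.208 / 28.50 = 0.04239 h⁻¹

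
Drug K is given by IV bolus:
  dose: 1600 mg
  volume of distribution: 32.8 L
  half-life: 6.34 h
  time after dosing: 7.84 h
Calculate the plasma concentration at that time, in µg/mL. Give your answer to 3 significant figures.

C₀ = Dose / Vd = 1600 / 32.8 = 48.78 mg/L
k = ln2 / t½ = 0.693147 / 6.34 = 0.1093 h⁻¹
C = C₀ · e^(−k·t) = 48.78 × e^(−0.1093 × 7.84)
  = 48.78 × 0.4245 = 20.71 mg/L
(20.71 mg/L = 20.71 µg/mL)

20.7 µg/mL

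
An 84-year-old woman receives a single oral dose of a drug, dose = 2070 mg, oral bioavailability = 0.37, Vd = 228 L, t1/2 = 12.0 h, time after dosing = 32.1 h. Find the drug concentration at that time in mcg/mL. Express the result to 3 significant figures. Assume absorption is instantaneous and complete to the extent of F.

0.526 mcg/mL

Amount reaching circulation = F × Dose = 0.37 × 2070 = 765.9 mg
C₀ = F·Dose / Vd = 765.9 / 228 = 3.359 mg/L
k = ln2 / t½ = 0.693147 / 12.0 = 0.05776 h⁻¹
C = C₀ · e^(−k·t) = 3.359 × e^(−0.05776 × 32.1)
  = 3.359 × 0.1566 = 0.5260 mg/L
(0.5260 mg/L = 0.5260 mcg/mL)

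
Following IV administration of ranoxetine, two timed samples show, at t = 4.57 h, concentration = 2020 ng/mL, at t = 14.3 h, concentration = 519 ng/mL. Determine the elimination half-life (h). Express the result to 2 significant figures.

k = ln(C₁/C₂) / (t₂ − t₁) = ln(2020/519) / (14.3 − 4.57)
  = 1.359 / 9.730 = 0.1397 h⁻¹
t½ = ln2 / k = 0.693147 / 0.1397 = 4.962 h

5.0 h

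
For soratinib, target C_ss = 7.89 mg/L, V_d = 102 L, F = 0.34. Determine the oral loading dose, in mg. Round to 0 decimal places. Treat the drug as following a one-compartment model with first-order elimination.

2367 mg

LD = Css × Vd / F = 7.89 × 102 / 0.34 = 2367 mg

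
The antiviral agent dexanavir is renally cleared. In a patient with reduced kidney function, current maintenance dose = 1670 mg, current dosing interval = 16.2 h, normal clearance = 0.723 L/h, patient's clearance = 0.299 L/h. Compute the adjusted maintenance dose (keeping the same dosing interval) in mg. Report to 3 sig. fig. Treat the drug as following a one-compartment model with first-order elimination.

691 mg

To keep the same average steady-state level, dosing rate must scale with clearance.
CL ratio = 0.299 / 0.723 = 0.4136
New dose (same interval) = 1670 × 0.4136 = 690.7 mg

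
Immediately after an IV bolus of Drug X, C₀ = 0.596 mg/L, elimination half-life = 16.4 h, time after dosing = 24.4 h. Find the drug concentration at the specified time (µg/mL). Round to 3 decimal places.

0.213 µg/mL

k = ln2 / t½ = 0.693147 / 16.4 = 0.04227 h⁻¹
C = C₀ · e^(−k·t) = 0.5960 × e^(−0.04227 × 24.4)
  = 0.5960 × 0.3565 = 0.2125 mg/L
(0.2125 mg/L = 0.2125 µg/mL)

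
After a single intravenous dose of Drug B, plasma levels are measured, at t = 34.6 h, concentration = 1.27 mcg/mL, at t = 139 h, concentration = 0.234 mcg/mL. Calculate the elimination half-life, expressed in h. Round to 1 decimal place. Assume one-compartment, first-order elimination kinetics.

42.8 h

k = ln(C₁/C₂) / (t₂ − t₁) = ln(1.27/0.234) / (139 − 34.6)
  = 1.691 / 104.4 = 0.01620 h⁻¹
t½ = ln2 / k = 0.693147 / 0.01620 = 42.79 h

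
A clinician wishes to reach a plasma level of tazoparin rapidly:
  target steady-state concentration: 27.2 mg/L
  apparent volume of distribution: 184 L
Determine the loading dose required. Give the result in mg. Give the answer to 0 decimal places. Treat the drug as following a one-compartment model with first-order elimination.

LD = Css × Vd = 27.2 × 184 = 5005 mg

5005 mg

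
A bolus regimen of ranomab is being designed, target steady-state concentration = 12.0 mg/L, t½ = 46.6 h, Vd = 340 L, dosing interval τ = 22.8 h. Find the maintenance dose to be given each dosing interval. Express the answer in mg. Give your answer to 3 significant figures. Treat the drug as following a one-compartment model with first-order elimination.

1380 mg

k = ln2 / t½ = 0.693147 / 46.6 = 0.01487 h⁻¹
CL = k × Vd = 0.01487 × 340 = 5.056 L/h
At steady state, Dose/τ = Css × CL.
Dose = Css × CL × τ = 12.0 × 5.056 × 22.8 = 1383 mg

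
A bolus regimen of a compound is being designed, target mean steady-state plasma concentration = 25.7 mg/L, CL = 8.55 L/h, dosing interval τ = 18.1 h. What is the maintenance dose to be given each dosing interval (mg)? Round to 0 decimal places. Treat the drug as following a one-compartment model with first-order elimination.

At steady state, Dose/τ = Css × CL.
Dose = Css × CL × τ = 25.7 × 8.550 × 18.1 = 3977 mg

3977 mg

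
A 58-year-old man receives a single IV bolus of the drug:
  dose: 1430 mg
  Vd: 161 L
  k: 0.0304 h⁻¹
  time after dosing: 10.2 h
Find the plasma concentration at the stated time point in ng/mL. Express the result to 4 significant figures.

C₀ = Dose / Vd = 1430 / 161 = 8.882 mg/L
C = C₀ · e^(−k·t) = 8.882 × e^(−0.03040 × 10.2)
  = 8.882 × 0.7334 = 6.514 mg/L
Convert: 6.514 mg/L × 1000 = 6514 ng/mL

6514 ng/mL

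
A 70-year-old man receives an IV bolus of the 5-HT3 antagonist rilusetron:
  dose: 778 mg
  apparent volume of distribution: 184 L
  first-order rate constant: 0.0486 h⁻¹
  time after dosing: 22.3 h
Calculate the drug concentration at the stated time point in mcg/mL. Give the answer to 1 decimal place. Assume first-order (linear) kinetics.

C₀ = Dose / Vd = 778.0 / 184 = 4.228 mg/L
C = C₀ · e^(−k·t) = 4.228 × e^(−0.04860 × 22.3)
  = 4.228 × 0.3383 = 1.430 mg/L
(1.430 mg/L = 1.430 mcg/mL)

1.4 mcg/mL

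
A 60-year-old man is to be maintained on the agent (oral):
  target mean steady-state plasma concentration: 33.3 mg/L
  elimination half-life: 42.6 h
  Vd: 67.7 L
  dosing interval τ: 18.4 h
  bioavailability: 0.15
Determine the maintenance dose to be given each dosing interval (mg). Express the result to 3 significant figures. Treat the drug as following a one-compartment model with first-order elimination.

4500 mg

k = ln2 / t½ = 0.693147 / 42.6 = 0.01627 h⁻¹
CL = k × Vd = 0.01627 × 67.7 = 1.101 L/h
At steady state, F × (Dose/τ) = Css × CL.
Dose = Css × CL × τ / F = 33.3 × 1.101 × 18.4 / 0.15 = 4497 mg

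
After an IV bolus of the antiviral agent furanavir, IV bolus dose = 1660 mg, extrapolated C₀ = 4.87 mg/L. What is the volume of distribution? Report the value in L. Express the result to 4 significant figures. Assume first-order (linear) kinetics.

340.9 L

Vd = Dose / C₀ = 1660 / 4.87 = 340.9 L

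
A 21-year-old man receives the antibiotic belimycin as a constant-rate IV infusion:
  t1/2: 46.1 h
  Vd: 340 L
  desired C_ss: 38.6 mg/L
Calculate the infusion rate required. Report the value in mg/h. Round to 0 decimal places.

k = ln2 / t½ = 0.693147 / 46.1 = 0.01504 h⁻¹
CL = k × Vd = 0.01504 × 340 = 5.114 L/h
At steady state, infusion rate R₀ = Css × CL = 38.6 × 5.114 = 197.4 mg/h

197 mg/h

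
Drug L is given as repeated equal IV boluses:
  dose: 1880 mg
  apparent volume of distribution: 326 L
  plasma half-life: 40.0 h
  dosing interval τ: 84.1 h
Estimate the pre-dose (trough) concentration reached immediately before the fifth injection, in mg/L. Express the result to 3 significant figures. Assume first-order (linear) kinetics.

C₀ per dose = Dose / Vd = 1880 / 326 = 5.767 mg/L
k = ln2 / t½ = 0.693147 / 40.0 = 0.01733 h⁻¹
Fraction remaining after one interval: r = e^(−kτ) = e^(−0.01733 × 84.1) = 0.2328
Before dose 5, 4 doses have been given (aged 1τ, 2τ, 3τ, 4τ).
C_trough = C₀ × (r + r² + … + r^4) = C₀ × r(1−r^4)/(1−r)
        = 5.767 × 0.2328 × (1 − 0.002937) / (1 − 0.2328) = 1.745 mg/L

1.75 mg/L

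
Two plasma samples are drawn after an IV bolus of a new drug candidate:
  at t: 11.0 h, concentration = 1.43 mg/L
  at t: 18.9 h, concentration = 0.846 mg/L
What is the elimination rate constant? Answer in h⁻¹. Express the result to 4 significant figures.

0.06644 h⁻¹

k = ln(C₁/C₂) / (t₂ − t₁) = ln(1.43/0.846) / (18.9 − 11.0)
  = 0.5249 / 7.900 = 0.06644 h⁻¹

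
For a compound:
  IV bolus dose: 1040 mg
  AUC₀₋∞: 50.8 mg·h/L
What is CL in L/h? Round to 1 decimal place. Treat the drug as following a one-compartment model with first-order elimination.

CL = Dose / AUC = 1040 / 50.8 = 20.47 L/h

20.5 L/h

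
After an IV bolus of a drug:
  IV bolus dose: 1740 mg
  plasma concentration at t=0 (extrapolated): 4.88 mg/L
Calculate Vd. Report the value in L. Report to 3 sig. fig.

Vd = Dose / C₀ = 1740 / 4.88 = 356.6 L

357 L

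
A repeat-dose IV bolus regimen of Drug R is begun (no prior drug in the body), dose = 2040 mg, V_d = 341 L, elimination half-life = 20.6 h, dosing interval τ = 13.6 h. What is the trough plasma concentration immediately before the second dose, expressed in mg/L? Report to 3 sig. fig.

C₀ per dose = Dose / Vd = 2040 / 341 = 5.982 mg/L
k = ln2 / t½ = 0.693147 / 20.6 = 0.03365 h⁻¹
Fraction remaining after one interval: r = e^(−kτ) = e^(−0.03365 × 13.6) = 0.6328
Before dose 2, 1 dose has been given (aged 1τ).
C_trough = C₀ × r = 5.982 × 0.6328 = 3.785 mg/L

3.79 mg/L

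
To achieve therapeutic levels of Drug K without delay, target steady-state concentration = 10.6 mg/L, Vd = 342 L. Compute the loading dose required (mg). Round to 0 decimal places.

LD = Css × Vd = 10.6 × 342 = 3625 mg

3625 mg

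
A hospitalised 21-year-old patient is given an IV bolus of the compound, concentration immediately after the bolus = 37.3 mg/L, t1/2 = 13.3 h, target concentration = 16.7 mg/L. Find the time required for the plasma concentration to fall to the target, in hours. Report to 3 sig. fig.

k = ln2 / t½ = 0.693147 / 13.3 = 0.05212 h⁻¹
t = ln(C₀ / C) / k = ln(37.30 / 16.7) / 0.05212
  = ln(2.234) / 0.05212 = 0.8038 / 0.05212 = 15.42 h

15.4 h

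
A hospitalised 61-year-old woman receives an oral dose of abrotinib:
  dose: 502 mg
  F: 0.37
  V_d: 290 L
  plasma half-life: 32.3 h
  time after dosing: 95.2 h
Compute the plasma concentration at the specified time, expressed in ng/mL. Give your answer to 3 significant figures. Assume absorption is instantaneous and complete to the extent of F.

83.0 ng/mL

Amount reaching circulation = F × Dose = 0.37 × 502.0 = 185.7 mg
C₀ = F·Dose / Vd = 185.7 / 290 = 0.6403 mg/L
k = ln2 / t½ = 0.693147 / 32.3 = 0.02146 h⁻¹
C = C₀ · e^(−k·t) = 0.6403 × e^(−0.02146 × 95.2)
  = 0.6403 × 0.1296 = 0.08298 mg/L
Convert: 0.08298 mg/L × 1000 = 82.98 ng/mL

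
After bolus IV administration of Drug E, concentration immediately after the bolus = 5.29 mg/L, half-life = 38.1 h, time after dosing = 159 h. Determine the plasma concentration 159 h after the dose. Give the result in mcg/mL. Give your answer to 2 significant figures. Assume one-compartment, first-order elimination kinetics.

0.29 mcg/mL

k = ln2 / t½ = 0.693147 / 38.1 = 0.01819 h⁻¹
C = C₀ · e^(−k·t) = 5.290 × e^(−0.01819 × 159)
  = 5.290 × 0.05545 = 0.2933 mg/L
(0.2933 mg/L = 0.2933 mcg/mL)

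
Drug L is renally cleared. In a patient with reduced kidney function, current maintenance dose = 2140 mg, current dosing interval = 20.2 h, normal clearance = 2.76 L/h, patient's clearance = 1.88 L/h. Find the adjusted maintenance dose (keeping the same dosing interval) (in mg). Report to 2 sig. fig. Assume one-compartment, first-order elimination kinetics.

To keep the same average steady-state level, dosing rate must scale with clearance.
CL ratio = 1.88 / 2.76 = 0.6812
New dose (same interval) = 2140 × 0.6812 = 1458 mg

1500 mg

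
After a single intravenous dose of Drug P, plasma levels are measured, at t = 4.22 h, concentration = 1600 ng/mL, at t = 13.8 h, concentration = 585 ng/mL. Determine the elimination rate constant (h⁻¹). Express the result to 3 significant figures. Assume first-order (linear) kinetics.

k = ln(C₁/C₂) / (t₂ − t₁) = ln(1600/585) / (13.8 − 4.22)
  = 1.006 / 9.580 = 0.1050 h⁻¹

0.105 h⁻¹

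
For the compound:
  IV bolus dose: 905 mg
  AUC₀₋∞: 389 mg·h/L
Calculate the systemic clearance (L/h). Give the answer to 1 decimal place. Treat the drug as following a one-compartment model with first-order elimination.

CL = Dose / AUC = 905 / 389 = 2.326 L/h

2.3 L/h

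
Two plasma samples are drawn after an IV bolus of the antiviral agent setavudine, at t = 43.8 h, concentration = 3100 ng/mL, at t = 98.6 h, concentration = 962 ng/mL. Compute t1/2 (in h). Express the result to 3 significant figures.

32.5 h

k = ln(C₁/C₂) / (t₂ − t₁) = ln(3100/962) / (98.6 − 43.8)
  = 1.170 / 54.80 = 0.02135 h⁻¹
t½ = ln2 / k = 0.693147 / 0.02135 = 32.47 h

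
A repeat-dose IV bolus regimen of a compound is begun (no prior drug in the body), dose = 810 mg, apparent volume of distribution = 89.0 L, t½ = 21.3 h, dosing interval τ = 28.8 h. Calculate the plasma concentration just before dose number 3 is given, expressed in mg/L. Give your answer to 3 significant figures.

C₀ per dose = Dose / Vd = 810 / 89.0 = 9.101 mg/L
k = ln2 / t½ = 0.693147 / 21.3 = 0.03254 h⁻¹
Fraction remaining after one interval: r = e^(−kτ) = e^(−0.03254 × 28.8) = 0.3917
Before dose 3, 2 doses have been given (aged 1τ, 2τ).
C_trough = C₀ × (r + r²) = 9.101 × (0.3917 + 0.1534) = 4.961 mg/L

4.96 mg/L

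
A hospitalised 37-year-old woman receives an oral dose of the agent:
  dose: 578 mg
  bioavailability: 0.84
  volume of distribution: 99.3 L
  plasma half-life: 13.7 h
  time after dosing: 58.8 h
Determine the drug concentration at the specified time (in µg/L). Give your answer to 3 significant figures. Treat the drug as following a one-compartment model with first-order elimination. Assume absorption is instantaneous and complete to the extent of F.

Amount reaching circulation = F × Dose = 0.84 × 578.0 = 485.5 mg
C₀ = F·Dose / Vd = 485.5 / 99.3 = 4.889 mg/L
k = ln2 / t½ = 0.693147 / 13.7 = 0.05059 h⁻¹
C = C₀ · e^(−k·t) = 4.889 × e^(−0.05059 × 58.8)
  = 4.889 × 0.05106 = 0.2496 mg/L
Convert: 0.2496 mg/L × 1000 = 249.6 µg/L

250 µg/L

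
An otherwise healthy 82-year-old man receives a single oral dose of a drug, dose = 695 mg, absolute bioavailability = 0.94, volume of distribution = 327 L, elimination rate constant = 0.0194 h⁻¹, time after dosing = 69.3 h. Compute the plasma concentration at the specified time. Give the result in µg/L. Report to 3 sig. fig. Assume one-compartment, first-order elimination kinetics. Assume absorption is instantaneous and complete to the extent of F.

521 µg/L

Amount reaching circulation = F × Dose = 0.94 × 695.0 = 653.3 mg
C₀ = F·Dose / Vd = 653.3 / 327 = 1.998 mg/L
C = C₀ · e^(−k·t) = 1.998 × e^(−0.01940 × 69.3)
  = 1.998 × 0.2607 = 0.5209 mg/L
Convert: 0.5209 mg/L × 1000 = 520.9 µg/L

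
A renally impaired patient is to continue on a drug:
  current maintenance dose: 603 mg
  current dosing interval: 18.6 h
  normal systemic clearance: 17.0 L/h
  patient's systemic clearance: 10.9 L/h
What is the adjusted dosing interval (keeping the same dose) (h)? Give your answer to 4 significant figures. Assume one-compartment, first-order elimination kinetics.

To keep the same average steady-state level, dosing rate must scale with clearance.
CL ratio = 10.9 / 17.0 = 0.6412
New interval (same dose) = 18.6 / 0.6412 = 29.01 h

29.01 h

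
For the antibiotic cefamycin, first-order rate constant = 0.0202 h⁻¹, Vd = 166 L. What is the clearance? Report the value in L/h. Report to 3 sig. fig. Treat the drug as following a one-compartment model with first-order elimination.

3.35 L/h

CL = k × Vd = 0.0202 × 166 = 3.353 L/h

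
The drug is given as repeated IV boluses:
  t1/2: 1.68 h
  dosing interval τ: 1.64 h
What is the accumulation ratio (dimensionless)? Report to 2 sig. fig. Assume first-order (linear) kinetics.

k = ln2 / t½ = 0.693147 / 1.68 = 0.4126 h⁻¹
e^(−kτ) = e^(−0.4126 × 1.64) = 0.5083
Accumulation ratio R = 1 / (1 − e^(−kτ)) = 1 / (1 − 0.5083) = 2.034

2.0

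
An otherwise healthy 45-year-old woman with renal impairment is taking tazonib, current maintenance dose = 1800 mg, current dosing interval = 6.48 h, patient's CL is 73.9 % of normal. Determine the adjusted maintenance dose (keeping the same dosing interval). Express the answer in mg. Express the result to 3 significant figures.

To keep the same average steady-state level, dosing rate must scale with clearance.
CL ratio = 73.9 / 100 = 0.7390
New dose (same interval) = 1800 × 0.7390 = 1330 mg

1330 mg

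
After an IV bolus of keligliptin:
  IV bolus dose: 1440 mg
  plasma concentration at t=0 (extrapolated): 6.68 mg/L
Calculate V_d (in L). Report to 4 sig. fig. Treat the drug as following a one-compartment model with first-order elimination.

Vd = Dose / C₀ = 1440 / 6.68 = 215.6 L

215.6 L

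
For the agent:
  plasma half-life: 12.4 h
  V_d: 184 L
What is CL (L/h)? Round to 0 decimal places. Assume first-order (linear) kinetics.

k = ln2 / t½ = 0.693147 / 12.4 = 0.05590 h⁻¹
CL = k × Vd = 0.05590 × 184 = 10.29 L/h

10 L/h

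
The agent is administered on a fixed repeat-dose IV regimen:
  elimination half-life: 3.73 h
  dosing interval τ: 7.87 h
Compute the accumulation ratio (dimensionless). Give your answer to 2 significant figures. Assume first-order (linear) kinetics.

1.3

k = ln2 / t½ = 0.693147 / 3.73 = 0.1858 h⁻¹
e^(−kτ) = e^(−0.1858 × 7.87) = 0.2317
Accumulation ratio R = 1 / (1 − e^(−kτ)) = 1 / (1 − 0.2317) = 1.302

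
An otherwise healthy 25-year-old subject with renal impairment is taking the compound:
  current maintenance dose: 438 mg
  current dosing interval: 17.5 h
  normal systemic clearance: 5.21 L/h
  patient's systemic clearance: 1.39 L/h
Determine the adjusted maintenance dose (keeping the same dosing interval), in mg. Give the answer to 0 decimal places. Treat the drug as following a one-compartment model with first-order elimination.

To keep the same average steady-state level, dosing rate must scale with clearance.
CL ratio = 1.39 / 5.21 = 0.2668
New dose (same interval) = 438 × 0.2668 = 116.9 mg

117 mg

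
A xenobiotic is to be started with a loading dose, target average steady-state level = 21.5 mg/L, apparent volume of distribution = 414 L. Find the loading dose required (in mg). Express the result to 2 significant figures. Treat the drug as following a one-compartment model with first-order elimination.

LD = Css × Vd = 21.5 × 414 = 8901 mg

8900 mg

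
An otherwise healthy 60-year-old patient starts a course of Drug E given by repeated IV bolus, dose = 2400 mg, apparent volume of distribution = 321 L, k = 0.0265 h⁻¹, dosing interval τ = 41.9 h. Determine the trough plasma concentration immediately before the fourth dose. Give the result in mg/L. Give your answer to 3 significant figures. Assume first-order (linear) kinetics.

C₀ per dose = Dose / Vd = 2400 / 321 = 7.477 mg/L
Fraction remaining after one interval: r = e^(−kτ) = e^(−0.02650 × 41.9) = 0.3294
Before dose 4, 3 doses have been given (aged 1τ, 2τ, 3τ).
C_trough = C₀ × (r + r² + … + r^3) = C₀ × r(1−r^3)/(1−r)
        = 7.477 × 0.3294 × (1 − 0.03574) / (1 − 0.3294) = 3.541 mg/L

3.54 mg/L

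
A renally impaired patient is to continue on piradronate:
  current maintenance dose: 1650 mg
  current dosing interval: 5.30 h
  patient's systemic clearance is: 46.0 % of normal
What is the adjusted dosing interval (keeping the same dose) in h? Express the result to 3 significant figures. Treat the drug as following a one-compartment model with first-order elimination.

11.5 h

To keep the same average steady-state level, dosing rate must scale with clearance.
CL ratio = 46.0 / 100 = 0.4600
New interval (same dose) = 5.30 / 0.4600 = 11.52 h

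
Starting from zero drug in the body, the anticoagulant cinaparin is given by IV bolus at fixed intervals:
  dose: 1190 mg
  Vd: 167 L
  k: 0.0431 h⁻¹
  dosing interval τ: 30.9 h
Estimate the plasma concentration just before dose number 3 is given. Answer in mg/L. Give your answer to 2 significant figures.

2.4 mg/L

C₀ per dose = Dose / Vd = 1190 / 167 = 7.126 mg/L
Fraction remaining after one interval: r = e^(−kτ) = e^(−0.04310 × 30.9) = 0.2640
Before dose 3, 2 doses have been given (aged 1τ, 2τ).
C_trough = C₀ × (r + r²) = 7.126 × (0.2640 + 0.06970) = 2.378 mg/L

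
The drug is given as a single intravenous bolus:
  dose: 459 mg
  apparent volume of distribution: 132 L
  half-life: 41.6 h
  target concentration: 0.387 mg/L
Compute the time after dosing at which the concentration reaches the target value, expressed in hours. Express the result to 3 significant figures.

C₀ = Dose / Vd = 459.0 / 132 = 3.477 mg/L
k = ln2 / t½ = 0.693147 / 41.6 = 0.01666 h⁻¹
t = ln(C₀ / C) / k = ln(3.477 / 0.387) / 0.01666
  = ln(8.984) / 0.01666 = 2.195 / 0.01666 = 131.8 h

132 h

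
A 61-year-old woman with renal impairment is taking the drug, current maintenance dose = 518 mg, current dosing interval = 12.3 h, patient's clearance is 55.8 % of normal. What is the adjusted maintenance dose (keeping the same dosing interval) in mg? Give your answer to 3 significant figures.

289 mg

To keep the same average steady-state level, dosing rate must scale with clearance.
CL ratio = 55.8 / 100 = 0.5580
New dose (same interval) = 518 × 0.5580 = 289.0 mg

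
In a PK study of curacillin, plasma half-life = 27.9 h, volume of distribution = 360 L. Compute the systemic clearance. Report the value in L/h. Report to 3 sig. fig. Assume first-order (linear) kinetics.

8.94 L/h

k = ln2 / t½ = 0.693147 / 27.9 = 0.02484 h⁻¹
CL = k × Vd = 0.02484 × 360 = 8.942 L/h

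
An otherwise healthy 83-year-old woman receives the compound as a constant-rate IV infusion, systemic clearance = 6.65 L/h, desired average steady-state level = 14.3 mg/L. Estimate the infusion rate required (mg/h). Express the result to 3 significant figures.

95.1 mg/h

At steady state, infusion rate R₀ = Css × CL = 14.3 × 6.650 = 95.10 mg/h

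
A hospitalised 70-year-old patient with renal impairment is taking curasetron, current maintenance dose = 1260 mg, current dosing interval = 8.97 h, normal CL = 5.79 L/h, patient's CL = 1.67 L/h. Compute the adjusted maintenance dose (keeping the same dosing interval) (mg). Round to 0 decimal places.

363 mg

To keep the same average steady-state level, dosing rate must scale with clearance.
CL ratio = 1.67 / 5.79 = 0.2884
New dose (same interval) = 1260 × 0.2884 = 363.4 mg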